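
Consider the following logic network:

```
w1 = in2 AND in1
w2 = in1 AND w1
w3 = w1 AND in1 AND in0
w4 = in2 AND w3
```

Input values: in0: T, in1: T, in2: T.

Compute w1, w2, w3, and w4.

w1 = T; w2 = T; w3 = T; w4 = T

w1 = in2 AND in1 = T AND T = T
w2 = in1 AND w1 = T AND T = T
w3 = w1 AND in1 AND in0 = T AND T AND T = T
w4 = in2 AND w3 = T AND T = T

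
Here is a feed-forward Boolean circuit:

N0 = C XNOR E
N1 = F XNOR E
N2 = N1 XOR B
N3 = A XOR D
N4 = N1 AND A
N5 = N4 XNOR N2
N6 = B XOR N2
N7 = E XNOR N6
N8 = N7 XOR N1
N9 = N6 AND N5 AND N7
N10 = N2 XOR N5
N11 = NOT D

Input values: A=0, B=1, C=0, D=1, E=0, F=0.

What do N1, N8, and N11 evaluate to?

N1 = F XNOR E = 0 XNOR 0 = 1
N2 = N1 XOR B = 1 XOR 1 = 0
N6 = B XOR N2 = 1 XOR 0 = 1
N7 = E XNOR N6 = 0 XNOR 1 = 0
N8 = N7 XOR N1 = 0 XOR 1 = 1
N11 = NOT D = NOT 1 = 0

N1 = 1; N8 = 1; N11 = 0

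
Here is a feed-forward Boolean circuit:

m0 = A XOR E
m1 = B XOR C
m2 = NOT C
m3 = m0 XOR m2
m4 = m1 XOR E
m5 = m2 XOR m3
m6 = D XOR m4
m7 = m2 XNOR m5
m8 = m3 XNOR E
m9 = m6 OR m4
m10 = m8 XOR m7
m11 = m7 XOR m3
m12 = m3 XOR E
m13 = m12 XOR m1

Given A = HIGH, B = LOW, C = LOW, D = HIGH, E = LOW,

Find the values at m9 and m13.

m0 = A XOR E = HIGH XOR LOW = HIGH
m1 = B XOR C = LOW XOR LOW = LOW
m2 = NOT C = NOT LOW = HIGH
m3 = m0 XOR m2 = HIGH XOR HIGH = LOW
m4 = m1 XOR E = LOW XOR LOW = LOW
m6 = D XOR m4 = HIGH XOR LOW = HIGH
m9 = m6 OR m4 = HIGH OR LOW = HIGH
m12 = m3 XOR E = LOW XOR LOW = LOW
m13 = m12 XOR m1 = LOW XOR LOW = LOW

m9 = HIGH, m13 = LOW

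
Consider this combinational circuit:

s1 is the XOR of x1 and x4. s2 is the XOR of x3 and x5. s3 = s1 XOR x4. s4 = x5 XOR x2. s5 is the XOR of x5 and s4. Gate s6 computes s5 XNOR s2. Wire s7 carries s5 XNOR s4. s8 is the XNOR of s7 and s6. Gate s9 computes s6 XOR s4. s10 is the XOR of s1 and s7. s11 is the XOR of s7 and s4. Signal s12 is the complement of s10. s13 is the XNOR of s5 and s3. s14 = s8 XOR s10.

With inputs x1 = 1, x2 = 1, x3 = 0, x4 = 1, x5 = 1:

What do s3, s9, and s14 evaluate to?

s3 = 1, s9 = 1, s14 = 0

s1 = x1 XOR x4 = 1 XOR 1 = 0
s2 = x3 XOR x5 = 0 XOR 1 = 1
s3 = s1 XOR x4 = 0 XOR 1 = 1
s4 = x5 XOR x2 = 1 XOR 1 = 0
s5 = x5 XOR s4 = 1 XOR 0 = 1
s6 = s5 XNOR s2 = 1 XNOR 1 = 1
s7 = s5 XNOR s4 = 1 XNOR 0 = 0
s8 = s7 XNOR s6 = 0 XNOR 1 = 0
s9 = s6 XOR s4 = 1 XOR 0 = 1
s10 = s1 XOR s7 = 0 XOR 0 = 0
s14 = s8 XOR s10 = 0 XOR 0 = 0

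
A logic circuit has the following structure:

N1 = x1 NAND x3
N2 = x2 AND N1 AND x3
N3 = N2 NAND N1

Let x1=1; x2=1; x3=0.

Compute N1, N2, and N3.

N1 = 1  N2 = 0  N3 = 1

N1 = x1 NAND x3 = 1 NAND 0 = 1
N2 = x2 AND N1 AND x3 = 1 AND 1 AND 0 = 0
N3 = N2 NAND N1 = 0 NAND 1 = 1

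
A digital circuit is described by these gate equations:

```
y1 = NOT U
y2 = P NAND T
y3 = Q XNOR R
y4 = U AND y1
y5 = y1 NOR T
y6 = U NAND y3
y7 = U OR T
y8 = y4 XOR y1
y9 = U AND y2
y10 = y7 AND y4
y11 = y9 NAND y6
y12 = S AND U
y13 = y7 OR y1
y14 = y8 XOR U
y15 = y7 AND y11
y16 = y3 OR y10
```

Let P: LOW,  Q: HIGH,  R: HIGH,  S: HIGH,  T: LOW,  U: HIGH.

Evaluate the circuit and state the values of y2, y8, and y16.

y2 = HIGH  y8 = LOW  y16 = HIGH

y1 = NOT U = NOT HIGH = LOW
y2 = P NAND T = LOW NAND LOW = HIGH
y3 = Q XNOR R = HIGH XNOR HIGH = HIGH
y4 = U AND y1 = HIGH AND LOW = LOW
y7 = U OR T = HIGH OR LOW = HIGH
y8 = y4 XOR y1 = LOW XOR LOW = LOW
y10 = y7 AND y4 = HIGH AND LOW = LOW
y16 = y3 OR y10 = HIGH OR LOW = HIGH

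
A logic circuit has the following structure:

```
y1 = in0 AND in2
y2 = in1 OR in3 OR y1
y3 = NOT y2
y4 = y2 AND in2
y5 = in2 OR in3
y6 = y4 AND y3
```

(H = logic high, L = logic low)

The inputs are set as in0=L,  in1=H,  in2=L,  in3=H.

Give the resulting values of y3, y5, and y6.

y1 = in0 AND in2 = L AND L = L
y2 = in1 OR in3 OR y1 = H OR H OR L = H
y3 = NOT y2 = NOT H = L
y4 = y2 AND in2 = H AND L = L
y5 = in2 OR in3 = L OR H = H
y6 = y4 AND y3 = L AND L = L

y3 = L, y5 = H, y6 = L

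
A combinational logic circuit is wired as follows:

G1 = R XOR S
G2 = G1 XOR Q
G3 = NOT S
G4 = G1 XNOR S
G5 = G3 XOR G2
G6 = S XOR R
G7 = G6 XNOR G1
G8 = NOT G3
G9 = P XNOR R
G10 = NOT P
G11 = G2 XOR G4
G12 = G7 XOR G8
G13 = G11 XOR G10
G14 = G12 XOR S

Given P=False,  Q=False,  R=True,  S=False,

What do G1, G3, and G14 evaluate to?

G1 = True; G3 = True; G14 = True

G1 = R XOR S = True XOR False = True
G3 = NOT S = NOT False = True
G6 = S XOR R = False XOR True = True
G7 = G6 XNOR G1 = True XNOR True = True
G8 = NOT G3 = NOT True = False
G12 = G7 XOR G8 = True XOR False = True
G14 = G12 XOR S = True XOR False = True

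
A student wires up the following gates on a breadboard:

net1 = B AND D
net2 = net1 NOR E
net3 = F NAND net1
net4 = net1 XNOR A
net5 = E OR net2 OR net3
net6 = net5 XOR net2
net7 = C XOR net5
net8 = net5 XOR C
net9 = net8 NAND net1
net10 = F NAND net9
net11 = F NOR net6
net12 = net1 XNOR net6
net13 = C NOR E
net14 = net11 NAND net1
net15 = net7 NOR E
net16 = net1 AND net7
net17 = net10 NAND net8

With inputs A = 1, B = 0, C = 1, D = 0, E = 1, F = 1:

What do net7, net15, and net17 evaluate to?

net7 = 0  net15 = 0  net17 = 1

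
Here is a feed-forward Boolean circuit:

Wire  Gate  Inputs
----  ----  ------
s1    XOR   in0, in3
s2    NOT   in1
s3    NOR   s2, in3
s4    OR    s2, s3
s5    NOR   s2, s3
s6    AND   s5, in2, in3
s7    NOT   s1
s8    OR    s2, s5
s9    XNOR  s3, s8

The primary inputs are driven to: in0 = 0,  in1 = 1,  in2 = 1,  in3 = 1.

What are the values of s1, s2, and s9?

s1 = 1, s2 = 0, s9 = 0

s1 = in0 XOR in3 = 0 XOR 1 = 1
s2 = NOT in1 = NOT 1 = 0
s3 = s2 NOR in3 = 0 NOR 1 = 0
s5 = s2 NOR s3 = 0 NOR 0 = 1
s8 = s2 OR s5 = 0 OR 1 = 1
s9 = s3 XNOR s8 = 0 XNOR 1 = 0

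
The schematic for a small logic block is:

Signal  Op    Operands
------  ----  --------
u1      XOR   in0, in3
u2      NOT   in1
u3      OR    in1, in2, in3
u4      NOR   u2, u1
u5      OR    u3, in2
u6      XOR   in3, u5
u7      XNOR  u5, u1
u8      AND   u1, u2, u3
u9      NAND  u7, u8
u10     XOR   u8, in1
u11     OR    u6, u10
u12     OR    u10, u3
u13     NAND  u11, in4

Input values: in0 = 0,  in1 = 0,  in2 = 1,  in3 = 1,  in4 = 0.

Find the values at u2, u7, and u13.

u2 = 1; u7 = 1; u13 = 1

u1 = in0 XOR in3 = 0 XOR 1 = 1
u2 = NOT in1 = NOT 0 = 1
u3 = in1 OR in2 OR in3 = 0 OR 1 OR 1 = 1
u5 = u3 OR in2 = 1 OR 1 = 1
u6 = in3 XOR u5 = 1 XOR 1 = 0
u7 = u5 XNOR u1 = 1 XNOR 1 = 1
u8 = u1 AND u2 AND u3 = 1 AND 1 AND 1 = 1
u10 = u8 XOR in1 = 1 XOR 0 = 1
u11 = u6 OR u10 = 0 OR 1 = 1
u13 = u11 NAND in4 = 1 NAND 0 = 1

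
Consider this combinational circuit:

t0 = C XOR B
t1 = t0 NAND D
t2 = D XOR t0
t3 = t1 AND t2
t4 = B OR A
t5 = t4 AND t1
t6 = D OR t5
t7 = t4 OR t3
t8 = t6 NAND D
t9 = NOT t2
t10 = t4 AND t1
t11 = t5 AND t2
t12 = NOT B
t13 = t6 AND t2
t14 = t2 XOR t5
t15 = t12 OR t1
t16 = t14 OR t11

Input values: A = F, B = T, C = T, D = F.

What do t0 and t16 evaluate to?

t0 = F; t16 = T

t0 = C XOR B = T XOR T = F
t1 = t0 NAND D = F NAND F = T
t2 = D XOR t0 = F XOR F = F
t4 = B OR A = T OR F = T
t5 = t4 AND t1 = T AND T = T
t11 = t5 AND t2 = T AND F = F
t14 = t2 XOR t5 = F XOR T = T
t16 = t14 OR t11 = T OR F = T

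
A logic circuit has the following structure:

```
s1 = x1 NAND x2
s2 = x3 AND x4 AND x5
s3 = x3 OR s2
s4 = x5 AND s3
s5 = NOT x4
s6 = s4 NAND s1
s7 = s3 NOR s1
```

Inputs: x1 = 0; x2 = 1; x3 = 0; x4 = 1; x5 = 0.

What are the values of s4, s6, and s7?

s1 = x1 NAND x2 = 0 NAND 1 = 1
s2 = x3 AND x4 AND x5 = 0 AND 1 AND 0 = 0
s3 = x3 OR s2 = 0 OR 0 = 0
s4 = x5 AND s3 = 0 AND 0 = 0
s6 = s4 NAND s1 = 0 NAND 1 = 1
s7 = s3 NOR s1 = 0 NOR 1 = 0

s4 = 0; s6 = 1; s7 = 0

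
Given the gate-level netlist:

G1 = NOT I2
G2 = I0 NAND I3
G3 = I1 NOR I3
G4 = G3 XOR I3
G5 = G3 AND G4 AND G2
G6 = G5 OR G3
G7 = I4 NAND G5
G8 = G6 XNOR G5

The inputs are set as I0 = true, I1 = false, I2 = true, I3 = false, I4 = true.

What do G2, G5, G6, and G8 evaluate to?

G2 = true, G5 = true, G6 = true, G8 = true

G2 = I0 NAND I3 = true NAND false = true
G3 = I1 NOR I3 = false NOR false = true
G4 = G3 XOR I3 = true XOR false = true
G5 = G3 AND G4 AND G2 = true AND true AND true = true
G6 = G5 OR G3 = true OR true = true
G8 = G6 XNOR G5 = true XNOR true = true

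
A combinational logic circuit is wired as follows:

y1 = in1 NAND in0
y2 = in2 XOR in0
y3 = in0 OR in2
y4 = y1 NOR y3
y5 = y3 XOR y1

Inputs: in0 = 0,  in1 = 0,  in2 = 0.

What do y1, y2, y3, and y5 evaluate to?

y1 = 1, y2 = 0, y3 = 0, y5 = 1

y1 = in1 NAND in0 = 0 NAND 0 = 1
y2 = in2 XOR in0 = 0 XOR 0 = 0
y3 = in0 OR in2 = 0 OR 0 = 0
y5 = y3 XOR y1 = 0 XOR 1 = 1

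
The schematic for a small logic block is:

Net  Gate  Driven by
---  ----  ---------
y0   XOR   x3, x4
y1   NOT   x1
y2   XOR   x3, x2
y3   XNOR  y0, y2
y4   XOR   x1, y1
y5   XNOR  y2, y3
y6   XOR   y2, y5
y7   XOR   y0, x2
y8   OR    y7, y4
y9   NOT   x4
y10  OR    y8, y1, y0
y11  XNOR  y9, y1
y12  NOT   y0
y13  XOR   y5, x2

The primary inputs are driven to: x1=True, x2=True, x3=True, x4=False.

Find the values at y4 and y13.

y4 = True, y13 = False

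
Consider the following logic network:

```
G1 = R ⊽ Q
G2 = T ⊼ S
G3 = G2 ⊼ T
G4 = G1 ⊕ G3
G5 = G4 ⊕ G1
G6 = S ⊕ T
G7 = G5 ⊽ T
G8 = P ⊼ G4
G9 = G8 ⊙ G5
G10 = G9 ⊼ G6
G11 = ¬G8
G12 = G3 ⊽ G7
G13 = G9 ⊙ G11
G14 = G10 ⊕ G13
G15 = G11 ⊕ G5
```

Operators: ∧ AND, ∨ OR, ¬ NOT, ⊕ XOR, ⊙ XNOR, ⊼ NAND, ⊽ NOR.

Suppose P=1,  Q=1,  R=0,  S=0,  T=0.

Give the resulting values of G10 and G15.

G1 = R NOR Q = 0 NOR 1 = 0
G2 = T NAND S = 0 NAND 0 = 1
G3 = G2 NAND T = 1 NAND 0 = 1
G4 = G1 XOR G3 = 0 XOR 1 = 1
G5 = G4 XOR G1 = 1 XOR 0 = 1
G6 = S XOR T = 0 XOR 0 = 0
G8 = P NAND G4 = 1 NAND 1 = 0
G9 = G8 XNOR G5 = 0 XNOR 1 = 0
G10 = G9 NAND G6 = 0 NAND 0 = 1
G11 = NOT G8 = NOT 0 = 1
G15 = G11 XOR G5 = 1 XOR 1 = 0

G10 = 1, G15 = 0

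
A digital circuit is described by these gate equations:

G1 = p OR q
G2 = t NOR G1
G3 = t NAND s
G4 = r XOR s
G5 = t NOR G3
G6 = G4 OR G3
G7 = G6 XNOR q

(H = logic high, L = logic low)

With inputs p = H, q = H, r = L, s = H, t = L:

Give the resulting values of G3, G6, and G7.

G3 = H, G6 = H, G7 = H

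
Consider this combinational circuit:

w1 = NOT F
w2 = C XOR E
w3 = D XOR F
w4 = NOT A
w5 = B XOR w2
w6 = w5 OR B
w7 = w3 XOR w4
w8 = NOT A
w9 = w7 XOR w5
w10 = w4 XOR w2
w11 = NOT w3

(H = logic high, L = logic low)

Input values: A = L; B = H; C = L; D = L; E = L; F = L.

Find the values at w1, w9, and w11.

w1 = H  w9 = L  w11 = H

w1 = NOT F = NOT L = H
w2 = C XOR E = L XOR L = L
w3 = D XOR F = L XOR L = L
w4 = NOT A = NOT L = H
w5 = B XOR w2 = H XOR L = H
w7 = w3 XOR w4 = L XOR H = H
w9 = w7 XOR w5 = H XOR H = L
w11 = NOT w3 = NOT L = H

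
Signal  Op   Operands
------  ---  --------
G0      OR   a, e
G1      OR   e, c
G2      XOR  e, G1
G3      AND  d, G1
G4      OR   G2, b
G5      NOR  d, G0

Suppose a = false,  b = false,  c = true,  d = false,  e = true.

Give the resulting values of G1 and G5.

G1 = true  G5 = false

G0 = a OR e = false OR true = true
G1 = e OR c = true OR true = true
G5 = d NOR G0 = false NOR true = false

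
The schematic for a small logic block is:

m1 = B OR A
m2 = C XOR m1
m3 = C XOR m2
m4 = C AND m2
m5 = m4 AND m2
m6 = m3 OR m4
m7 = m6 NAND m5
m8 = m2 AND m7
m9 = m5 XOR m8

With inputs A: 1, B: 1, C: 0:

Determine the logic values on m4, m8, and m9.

m4 = 0, m8 = 1, m9 = 1

m1 = B OR A = 1 OR 1 = 1
m2 = C XOR m1 = 0 XOR 1 = 1
m3 = C XOR m2 = 0 XOR 1 = 1
m4 = C AND m2 = 0 AND 1 = 0
m5 = m4 AND m2 = 0 AND 1 = 0
m6 = m3 OR m4 = 1 OR 0 = 1
m7 = m6 NAND m5 = 1 NAND 0 = 1
m8 = m2 AND m7 = 1 AND 1 = 1
m9 = m5 XOR m8 = 0 XOR 1 = 1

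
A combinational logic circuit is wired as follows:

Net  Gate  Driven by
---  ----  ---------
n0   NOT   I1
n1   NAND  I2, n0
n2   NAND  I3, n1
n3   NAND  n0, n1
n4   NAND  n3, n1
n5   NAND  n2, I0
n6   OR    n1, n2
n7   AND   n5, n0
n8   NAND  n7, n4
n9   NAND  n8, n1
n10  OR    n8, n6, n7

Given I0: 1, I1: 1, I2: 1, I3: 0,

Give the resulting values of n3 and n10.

n0 = NOT I1 = NOT 1 = 0
n1 = I2 NAND n0 = 1 NAND 0 = 1
n2 = I3 NAND n1 = 0 NAND 1 = 1
n3 = n0 NAND n1 = 0 NAND 1 = 1
n4 = n3 NAND n1 = 1 NAND 1 = 0
n5 = n2 NAND I0 = 1 NAND 1 = 0
n6 = n1 OR n2 = 1 OR 1 = 1
n7 = n5 AND n0 = 0 AND 0 = 0
n8 = n7 NAND n4 = 0 NAND 0 = 1
n10 = n8 OR n6 OR n7 = 1 OR 1 OR 0 = 1

n3 = 1, n10 = 1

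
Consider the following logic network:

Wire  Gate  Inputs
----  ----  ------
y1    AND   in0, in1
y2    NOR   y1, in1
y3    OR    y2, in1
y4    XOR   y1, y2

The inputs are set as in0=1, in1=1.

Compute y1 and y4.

y1 = in0 AND in1 = 1 AND 1 = 1
y2 = y1 NOR in1 = 1 NOR 1 = 0
y4 = y1 XOR y2 = 1 XOR 0 = 1

y1 = 1, y4 = 1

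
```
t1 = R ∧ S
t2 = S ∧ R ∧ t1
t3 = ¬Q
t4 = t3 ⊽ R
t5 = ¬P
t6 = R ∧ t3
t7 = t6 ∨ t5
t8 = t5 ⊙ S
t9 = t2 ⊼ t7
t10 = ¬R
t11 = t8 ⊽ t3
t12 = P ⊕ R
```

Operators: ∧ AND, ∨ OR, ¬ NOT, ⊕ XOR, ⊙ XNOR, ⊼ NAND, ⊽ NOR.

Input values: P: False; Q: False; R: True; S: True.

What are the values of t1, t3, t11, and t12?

t1 = True, t3 = True, t11 = False, t12 = True

t1 = R AND S = True AND True = True
t3 = NOT Q = NOT False = True
t5 = NOT P = NOT False = True
t8 = t5 XNOR S = True XNOR True = True
t11 = t8 NOR t3 = True NOR True = False
t12 = P XOR R = False XOR True = True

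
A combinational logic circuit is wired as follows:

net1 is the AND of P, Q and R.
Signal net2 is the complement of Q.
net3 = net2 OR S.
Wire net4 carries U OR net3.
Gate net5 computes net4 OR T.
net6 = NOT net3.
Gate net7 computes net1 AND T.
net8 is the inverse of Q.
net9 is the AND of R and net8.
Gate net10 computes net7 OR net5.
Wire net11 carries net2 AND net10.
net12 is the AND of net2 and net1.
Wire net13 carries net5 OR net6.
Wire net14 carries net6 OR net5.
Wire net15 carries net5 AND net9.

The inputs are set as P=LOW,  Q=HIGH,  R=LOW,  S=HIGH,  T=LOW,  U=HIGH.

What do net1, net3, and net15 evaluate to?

net1 = P AND Q AND R = LOW AND HIGH AND LOW = LOW
net2 = NOT Q = NOT HIGH = LOW
net3 = net2 OR S = LOW OR HIGH = HIGH
net4 = U OR net3 = HIGH OR HIGH = HIGH
net5 = net4 OR T = HIGH OR LOW = HIGH
net8 = NOT Q = NOT HIGH = LOW
net9 = R AND net8 = LOW AND LOW = LOW
net15 = net5 AND net9 = HIGH AND LOW = LOW

net1 = LOW, net3 = HIGH, net15 = LOW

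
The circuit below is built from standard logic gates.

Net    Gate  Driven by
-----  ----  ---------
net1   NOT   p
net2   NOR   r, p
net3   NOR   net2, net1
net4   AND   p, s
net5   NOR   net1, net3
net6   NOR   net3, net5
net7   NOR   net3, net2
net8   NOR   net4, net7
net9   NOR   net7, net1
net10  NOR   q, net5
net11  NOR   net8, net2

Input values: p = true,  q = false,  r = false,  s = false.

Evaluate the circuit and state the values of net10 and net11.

net10 = true  net11 = false

net1 = NOT p = NOT true = false
net2 = r NOR p = false NOR true = false
net3 = net2 NOR net1 = false NOR false = true
net4 = p AND s = true AND false = false
net5 = net1 NOR net3 = false NOR true = false
net7 = net3 NOR net2 = true NOR false = false
net8 = net4 NOR net7 = false NOR false = true
net10 = q NOR net5 = false NOR false = true
net11 = net8 NOR net2 = true NOR false = false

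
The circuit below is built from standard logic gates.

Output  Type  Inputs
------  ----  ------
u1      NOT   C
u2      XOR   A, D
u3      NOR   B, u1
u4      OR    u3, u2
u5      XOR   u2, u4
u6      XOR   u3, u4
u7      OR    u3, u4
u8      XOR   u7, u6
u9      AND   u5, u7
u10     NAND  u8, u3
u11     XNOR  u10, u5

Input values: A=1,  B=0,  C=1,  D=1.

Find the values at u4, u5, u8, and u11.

u4 = 1, u5 = 1, u8 = 1, u11 = 0

u1 = NOT C = NOT 1 = 0
u2 = A XOR D = 1 XOR 1 = 0
u3 = B NOR u1 = 0 NOR 0 = 1
u4 = u3 OR u2 = 1 OR 0 = 1
u5 = u2 XOR u4 = 0 XOR 1 = 1
u6 = u3 XOR u4 = 1 XOR 1 = 0
u7 = u3 OR u4 = 1 OR 1 = 1
u8 = u7 XOR u6 = 1 XOR 0 = 1
u10 = u8 NAND u3 = 1 NAND 1 = 0
u11 = u10 XNOR u5 = 0 XNOR 1 = 0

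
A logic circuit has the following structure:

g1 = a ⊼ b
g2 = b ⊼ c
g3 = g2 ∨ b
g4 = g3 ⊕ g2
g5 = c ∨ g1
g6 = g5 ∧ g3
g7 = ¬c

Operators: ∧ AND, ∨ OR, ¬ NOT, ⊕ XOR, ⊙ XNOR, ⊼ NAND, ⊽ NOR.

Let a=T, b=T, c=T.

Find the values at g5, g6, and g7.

g5 = T, g6 = T, g7 = F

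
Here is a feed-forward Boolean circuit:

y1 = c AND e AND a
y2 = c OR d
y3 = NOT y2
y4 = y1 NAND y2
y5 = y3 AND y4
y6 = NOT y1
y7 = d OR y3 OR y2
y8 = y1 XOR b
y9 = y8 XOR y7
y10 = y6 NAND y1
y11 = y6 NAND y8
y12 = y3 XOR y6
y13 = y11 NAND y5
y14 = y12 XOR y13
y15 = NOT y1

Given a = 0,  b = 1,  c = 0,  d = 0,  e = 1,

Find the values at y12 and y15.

y12 = 0; y15 = 1

y1 = c AND e AND a = 0 AND 1 AND 0 = 0
y2 = c OR d = 0 OR 0 = 0
y3 = NOT y2 = NOT 0 = 1
y6 = NOT y1 = NOT 0 = 1
y12 = y3 XOR y6 = 1 XOR 1 = 0
y15 = NOT y1 = NOT 0 = 1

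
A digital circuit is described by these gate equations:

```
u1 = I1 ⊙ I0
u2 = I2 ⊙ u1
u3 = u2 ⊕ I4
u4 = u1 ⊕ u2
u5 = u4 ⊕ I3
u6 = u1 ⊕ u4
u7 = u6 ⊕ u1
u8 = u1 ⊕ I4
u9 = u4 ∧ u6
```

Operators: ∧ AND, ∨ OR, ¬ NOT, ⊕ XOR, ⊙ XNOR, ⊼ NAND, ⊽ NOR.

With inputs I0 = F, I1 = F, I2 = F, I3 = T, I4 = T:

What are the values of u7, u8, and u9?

u7 = T; u8 = F; u9 = F

u1 = I1 XNOR I0 = F XNOR F = T
u2 = I2 XNOR u1 = F XNOR T = F
u4 = u1 XOR u2 = T XOR F = T
u6 = u1 XOR u4 = T XOR T = F
u7 = u6 XOR u1 = F XOR T = T
u8 = u1 XOR I4 = T XOR T = F
u9 = u4 AND u6 = T AND F = F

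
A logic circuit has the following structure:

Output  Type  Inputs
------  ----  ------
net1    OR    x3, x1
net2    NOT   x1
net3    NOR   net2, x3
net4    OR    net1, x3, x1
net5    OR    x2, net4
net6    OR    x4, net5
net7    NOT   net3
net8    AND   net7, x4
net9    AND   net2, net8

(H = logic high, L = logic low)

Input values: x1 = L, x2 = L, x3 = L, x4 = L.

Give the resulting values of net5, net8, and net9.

net5 = L  net8 = L  net9 = L

net1 = x3 OR x1 = L OR L = L
net2 = NOT x1 = NOT L = H
net3 = net2 NOR x3 = H NOR L = L
net4 = net1 OR x3 OR x1 = L OR L OR L = L
net5 = x2 OR net4 = L OR L = L
net7 = NOT net3 = NOT L = H
net8 = net7 AND x4 = H AND L = L
net9 = net2 AND net8 = H AND L = L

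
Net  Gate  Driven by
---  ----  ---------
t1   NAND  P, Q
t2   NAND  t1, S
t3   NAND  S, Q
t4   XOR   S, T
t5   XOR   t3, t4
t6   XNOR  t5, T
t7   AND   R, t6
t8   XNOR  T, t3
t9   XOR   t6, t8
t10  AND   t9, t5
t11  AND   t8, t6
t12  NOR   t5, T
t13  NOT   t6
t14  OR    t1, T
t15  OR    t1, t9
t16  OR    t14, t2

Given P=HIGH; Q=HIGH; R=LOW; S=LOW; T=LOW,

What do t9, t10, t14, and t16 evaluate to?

t1 = P NAND Q = HIGH NAND HIGH = LOW
t2 = t1 NAND S = LOW NAND LOW = HIGH
t3 = S NAND Q = LOW NAND HIGH = HIGH
t4 = S XOR T = LOW XOR LOW = LOW
t5 = t3 XOR t4 = HIGH XOR LOW = HIGH
t6 = t5 XNOR T = HIGH XNOR LOW = LOW
t8 = T XNOR t3 = LOW XNOR HIGH = LOW
t9 = t6 XOR t8 = LOW XOR LOW = LOW
t10 = t9 AND t5 = LOW AND HIGH = LOW
t14 = t1 OR T = LOW OR LOW = LOW
t16 = t14 OR t2 = LOW OR HIGH = HIGH

t9 = LOW; t10 = LOW; t14 = LOW; t16 = HIGH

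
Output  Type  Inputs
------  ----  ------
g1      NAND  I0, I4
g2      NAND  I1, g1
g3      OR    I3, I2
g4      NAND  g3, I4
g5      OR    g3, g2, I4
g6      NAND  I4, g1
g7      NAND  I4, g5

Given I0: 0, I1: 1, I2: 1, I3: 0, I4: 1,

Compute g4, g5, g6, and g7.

g4 = 0, g5 = 1, g6 = 0, g7 = 0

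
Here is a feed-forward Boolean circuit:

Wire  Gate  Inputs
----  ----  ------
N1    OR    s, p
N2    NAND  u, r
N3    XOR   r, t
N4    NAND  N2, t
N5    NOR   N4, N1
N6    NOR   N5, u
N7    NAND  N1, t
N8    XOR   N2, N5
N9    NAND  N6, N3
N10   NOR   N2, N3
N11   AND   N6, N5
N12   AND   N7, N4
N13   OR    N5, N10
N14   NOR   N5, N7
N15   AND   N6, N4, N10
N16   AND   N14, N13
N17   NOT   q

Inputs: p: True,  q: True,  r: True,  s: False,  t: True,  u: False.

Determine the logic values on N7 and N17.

N1 = s OR p = False OR True = True
N7 = N1 NAND t = True NAND True = False
N17 = NOT q = NOT True = False

N7 = False; N17 = False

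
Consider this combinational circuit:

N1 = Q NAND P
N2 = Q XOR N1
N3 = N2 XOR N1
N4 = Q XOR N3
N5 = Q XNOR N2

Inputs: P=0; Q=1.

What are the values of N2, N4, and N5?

N2 = 0, N4 = 0, N5 = 0

N1 = Q NAND P = 1 NAND 0 = 1
N2 = Q XOR N1 = 1 XOR 1 = 0
N3 = N2 XOR N1 = 0 XOR 1 = 1
N4 = Q XOR N3 = 1 XOR 1 = 0
N5 = Q XNOR N2 = 1 XNOR 0 = 0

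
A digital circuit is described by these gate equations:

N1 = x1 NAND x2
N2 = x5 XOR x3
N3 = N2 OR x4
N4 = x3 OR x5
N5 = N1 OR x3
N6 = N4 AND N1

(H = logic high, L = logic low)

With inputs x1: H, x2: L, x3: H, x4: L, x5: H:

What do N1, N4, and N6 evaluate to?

N1 = H, N4 = H, N6 = H

N1 = x1 NAND x2 = H NAND L = H
N4 = x3 OR x5 = H OR H = H
N6 = N4 AND N1 = H AND H = H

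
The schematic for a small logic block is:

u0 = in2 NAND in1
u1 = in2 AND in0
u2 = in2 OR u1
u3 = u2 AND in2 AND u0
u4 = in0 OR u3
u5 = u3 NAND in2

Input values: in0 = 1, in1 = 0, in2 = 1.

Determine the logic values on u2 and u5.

u2 = 1; u5 = 0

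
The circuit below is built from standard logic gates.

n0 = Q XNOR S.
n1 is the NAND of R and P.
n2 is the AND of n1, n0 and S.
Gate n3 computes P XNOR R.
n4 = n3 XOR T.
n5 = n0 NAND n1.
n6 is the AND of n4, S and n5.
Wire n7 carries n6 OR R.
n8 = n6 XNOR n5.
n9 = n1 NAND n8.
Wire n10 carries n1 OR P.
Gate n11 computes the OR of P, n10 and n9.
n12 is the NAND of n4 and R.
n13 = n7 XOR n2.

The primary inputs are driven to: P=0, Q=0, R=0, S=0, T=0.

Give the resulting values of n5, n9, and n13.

n0 = Q XNOR S = 0 XNOR 0 = 1
n1 = R NAND P = 0 NAND 0 = 1
n2 = n1 AND n0 AND S = 1 AND 1 AND 0 = 0
n3 = P XNOR R = 0 XNOR 0 = 1
n4 = n3 XOR T = 1 XOR 0 = 1
n5 = n0 NAND n1 = 1 NAND 1 = 0
n6 = n4 AND S AND n5 = 1 AND 0 AND 0 = 0
n7 = n6 OR R = 0 OR 0 = 0
n8 = n6 XNOR n5 = 0 XNOR 0 = 1
n9 = n1 NAND n8 = 1 NAND 1 = 0
n13 = n7 XOR n2 = 0 XOR 0 = 0

n5 = 0, n9 = 0, n13 = 0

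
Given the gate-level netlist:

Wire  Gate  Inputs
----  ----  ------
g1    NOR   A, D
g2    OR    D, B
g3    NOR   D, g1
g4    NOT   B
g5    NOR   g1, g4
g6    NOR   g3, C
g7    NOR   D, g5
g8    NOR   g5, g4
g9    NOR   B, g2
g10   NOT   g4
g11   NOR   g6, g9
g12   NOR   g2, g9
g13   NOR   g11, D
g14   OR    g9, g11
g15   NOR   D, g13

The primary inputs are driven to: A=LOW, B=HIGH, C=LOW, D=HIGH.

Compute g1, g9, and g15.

g1 = LOW  g9 = LOW  g15 = LOW

g1 = A NOR D = LOW NOR HIGH = LOW
g2 = D OR B = HIGH OR HIGH = HIGH
g3 = D NOR g1 = HIGH NOR LOW = LOW
g6 = g3 NOR C = LOW NOR LOW = HIGH
g9 = B NOR g2 = HIGH NOR HIGH = LOW
g11 = g6 NOR g9 = HIGH NOR LOW = LOW
g13 = g11 NOR D = LOW NOR HIGH = LOW
g15 = D NOR g13 = HIGH NOR LOW = LOW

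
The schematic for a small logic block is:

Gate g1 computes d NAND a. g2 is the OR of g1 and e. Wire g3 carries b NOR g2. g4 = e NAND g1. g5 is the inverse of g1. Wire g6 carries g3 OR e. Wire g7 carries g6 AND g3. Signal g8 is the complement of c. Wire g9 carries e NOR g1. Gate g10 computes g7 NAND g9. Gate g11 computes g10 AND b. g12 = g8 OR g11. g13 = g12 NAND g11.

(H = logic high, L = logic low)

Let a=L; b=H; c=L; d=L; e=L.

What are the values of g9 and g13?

g1 = d NAND a = L NAND L = H
g2 = g1 OR e = H OR L = H
g3 = b NOR g2 = H NOR H = L
g6 = g3 OR e = L OR L = L
g7 = g6 AND g3 = L AND L = L
g8 = NOT c = NOT L = H
g9 = e NOR g1 = L NOR H = L
g10 = g7 NAND g9 = L NAND L = H
g11 = g10 AND b = H AND H = H
g12 = g8 OR g11 = H OR H = H
g13 = g12 NAND g11 = H NAND H = L

g9 = L; g13 = L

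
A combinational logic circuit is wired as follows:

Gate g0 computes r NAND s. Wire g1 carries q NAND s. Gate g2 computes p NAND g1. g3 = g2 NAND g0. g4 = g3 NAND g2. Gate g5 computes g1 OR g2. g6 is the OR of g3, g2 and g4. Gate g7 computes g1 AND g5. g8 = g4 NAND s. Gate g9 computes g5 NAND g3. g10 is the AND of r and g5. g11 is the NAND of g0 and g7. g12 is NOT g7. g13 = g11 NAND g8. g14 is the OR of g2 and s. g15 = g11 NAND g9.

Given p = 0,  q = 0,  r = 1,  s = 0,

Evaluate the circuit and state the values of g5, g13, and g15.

g5 = 1; g13 = 1; g15 = 1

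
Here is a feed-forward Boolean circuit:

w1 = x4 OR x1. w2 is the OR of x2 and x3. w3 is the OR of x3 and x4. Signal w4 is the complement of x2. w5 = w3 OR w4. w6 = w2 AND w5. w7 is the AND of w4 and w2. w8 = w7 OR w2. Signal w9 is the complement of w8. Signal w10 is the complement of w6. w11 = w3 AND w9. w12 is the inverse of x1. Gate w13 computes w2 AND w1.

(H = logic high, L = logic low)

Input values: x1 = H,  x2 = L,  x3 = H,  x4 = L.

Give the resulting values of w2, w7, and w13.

w2 = H; w7 = H; w13 = H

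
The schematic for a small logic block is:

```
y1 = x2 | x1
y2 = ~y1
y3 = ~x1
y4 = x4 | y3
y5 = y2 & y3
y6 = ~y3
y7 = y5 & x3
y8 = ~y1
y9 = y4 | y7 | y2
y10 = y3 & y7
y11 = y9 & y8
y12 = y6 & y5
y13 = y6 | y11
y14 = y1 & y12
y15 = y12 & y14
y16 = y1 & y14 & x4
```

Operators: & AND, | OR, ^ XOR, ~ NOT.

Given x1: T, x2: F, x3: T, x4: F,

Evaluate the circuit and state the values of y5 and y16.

y1 = x2 OR x1 = F OR T = T
y2 = NOT y1 = NOT T = F
y3 = NOT x1 = NOT T = F
y5 = y2 AND y3 = F AND F = F
y6 = NOT y3 = NOT F = T
y12 = y6 AND y5 = T AND F = F
y14 = y1 AND y12 = T AND F = F
y16 = y1 AND y14 AND x4 = T AND F AND F = F

y5 = F, y16 = F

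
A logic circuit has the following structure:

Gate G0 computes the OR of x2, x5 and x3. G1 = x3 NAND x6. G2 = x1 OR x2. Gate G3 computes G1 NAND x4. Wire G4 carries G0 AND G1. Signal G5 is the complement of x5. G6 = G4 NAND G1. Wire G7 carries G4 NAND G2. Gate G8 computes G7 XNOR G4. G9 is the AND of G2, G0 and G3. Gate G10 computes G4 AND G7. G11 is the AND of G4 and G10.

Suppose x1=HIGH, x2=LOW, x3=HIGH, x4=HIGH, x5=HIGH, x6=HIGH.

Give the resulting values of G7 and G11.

G7 = HIGH  G11 = LOW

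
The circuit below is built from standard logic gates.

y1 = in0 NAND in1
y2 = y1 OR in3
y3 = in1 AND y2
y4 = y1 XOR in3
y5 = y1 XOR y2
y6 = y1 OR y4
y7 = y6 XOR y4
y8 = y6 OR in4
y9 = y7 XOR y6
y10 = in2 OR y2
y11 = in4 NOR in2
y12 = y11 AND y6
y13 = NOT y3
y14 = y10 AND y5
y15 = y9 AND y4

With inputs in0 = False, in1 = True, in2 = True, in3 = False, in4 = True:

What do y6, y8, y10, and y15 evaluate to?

y1 = in0 NAND in1 = False NAND True = True
y2 = y1 OR in3 = True OR False = True
y4 = y1 XOR in3 = True XOR False = True
y6 = y1 OR y4 = True OR True = True
y7 = y6 XOR y4 = True XOR True = False
y8 = y6 OR in4 = True OR True = True
y9 = y7 XOR y6 = False XOR True = True
y10 = in2 OR y2 = True OR True = True
y15 = y9 AND y4 = True AND True = True

y6 = True  y8 = True  y10 = True  y15 = True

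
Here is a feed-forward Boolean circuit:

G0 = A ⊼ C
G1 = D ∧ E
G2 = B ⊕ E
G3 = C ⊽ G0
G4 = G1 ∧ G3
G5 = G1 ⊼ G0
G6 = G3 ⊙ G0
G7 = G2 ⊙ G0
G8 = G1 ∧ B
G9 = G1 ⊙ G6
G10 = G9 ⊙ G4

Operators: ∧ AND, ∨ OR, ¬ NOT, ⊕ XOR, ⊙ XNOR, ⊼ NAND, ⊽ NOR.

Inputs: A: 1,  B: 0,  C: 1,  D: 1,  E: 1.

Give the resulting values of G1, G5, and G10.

G0 = A NAND C = 1 NAND 1 = 0
G1 = D AND E = 1 AND 1 = 1
G3 = C NOR G0 = 1 NOR 0 = 0
G4 = G1 AND G3 = 1 AND 0 = 0
G5 = G1 NAND G0 = 1 NAND 0 = 1
G6 = G3 XNOR G0 = 0 XNOR 0 = 1
G9 = G1 XNOR G6 = 1 XNOR 1 = 1
G10 = G9 XNOR G4 = 1 XNOR 0 = 0

G1 = 1, G5 = 1, G10 = 0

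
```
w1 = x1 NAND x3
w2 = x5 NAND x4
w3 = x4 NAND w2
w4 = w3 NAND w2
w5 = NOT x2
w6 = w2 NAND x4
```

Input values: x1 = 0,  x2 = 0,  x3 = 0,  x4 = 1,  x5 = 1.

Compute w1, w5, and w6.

w1 = 1, w5 = 1, w6 = 1

w1 = x1 NAND x3 = 0 NAND 0 = 1
w2 = x5 NAND x4 = 1 NAND 1 = 0
w5 = NOT x2 = NOT 0 = 1
w6 = w2 NAND x4 = 0 NAND 1 = 1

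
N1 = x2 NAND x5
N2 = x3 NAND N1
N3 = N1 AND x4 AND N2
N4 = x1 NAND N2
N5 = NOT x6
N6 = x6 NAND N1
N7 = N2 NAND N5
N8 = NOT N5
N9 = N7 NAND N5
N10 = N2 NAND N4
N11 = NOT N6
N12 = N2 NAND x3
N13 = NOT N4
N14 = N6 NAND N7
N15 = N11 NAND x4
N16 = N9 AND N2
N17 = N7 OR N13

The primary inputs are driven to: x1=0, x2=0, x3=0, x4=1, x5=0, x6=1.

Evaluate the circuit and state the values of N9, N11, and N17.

N9 = 1; N11 = 1; N17 = 1

N1 = x2 NAND x5 = 0 NAND 0 = 1
N2 = x3 NAND N1 = 0 NAND 1 = 1
N4 = x1 NAND N2 = 0 NAND 1 = 1
N5 = NOT x6 = NOT 1 = 0
N6 = x6 NAND N1 = 1 NAND 1 = 0
N7 = N2 NAND N5 = 1 NAND 0 = 1
N9 = N7 NAND N5 = 1 NAND 0 = 1
N11 = NOT N6 = NOT 0 = 1
N13 = NOT N4 = NOT 1 = 0
N17 = N7 OR N13 = 1 OR 0 = 1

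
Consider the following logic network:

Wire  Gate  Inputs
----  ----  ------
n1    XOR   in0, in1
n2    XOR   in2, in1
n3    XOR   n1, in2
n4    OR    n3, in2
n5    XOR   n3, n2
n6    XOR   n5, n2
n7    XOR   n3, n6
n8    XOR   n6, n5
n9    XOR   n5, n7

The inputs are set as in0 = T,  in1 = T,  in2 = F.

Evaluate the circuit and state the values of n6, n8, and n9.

n1 = in0 XOR in1 = T XOR T = F
n2 = in2 XOR in1 = F XOR T = T
n3 = n1 XOR in2 = F XOR F = F
n5 = n3 XOR n2 = F XOR T = T
n6 = n5 XOR n2 = T XOR T = F
n7 = n3 XOR n6 = F XOR F = F
n8 = n6 XOR n5 = F XOR T = T
n9 = n5 XOR n7 = T XOR F = T

n6 = F, n8 = T, n9 = T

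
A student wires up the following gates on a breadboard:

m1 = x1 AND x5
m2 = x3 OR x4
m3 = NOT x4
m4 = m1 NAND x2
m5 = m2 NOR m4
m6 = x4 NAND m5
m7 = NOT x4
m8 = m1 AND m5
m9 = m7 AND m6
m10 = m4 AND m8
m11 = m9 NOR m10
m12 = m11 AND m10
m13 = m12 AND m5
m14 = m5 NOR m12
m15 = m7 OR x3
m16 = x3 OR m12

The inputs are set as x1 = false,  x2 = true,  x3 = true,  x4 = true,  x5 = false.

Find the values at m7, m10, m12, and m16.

m1 = x1 AND x5 = false AND false = false
m2 = x3 OR x4 = true OR true = true
m4 = m1 NAND x2 = false NAND true = true
m5 = m2 NOR m4 = true NOR true = false
m6 = x4 NAND m5 = true NAND false = true
m7 = NOT x4 = NOT true = false
m8 = m1 AND m5 = false AND false = false
m9 = m7 AND m6 = false AND true = false
m10 = m4 AND m8 = true AND false = false
m11 = m9 NOR m10 = false NOR false = true
m12 = m11 AND m10 = true AND false = false
m16 = x3 OR m12 = true OR false = true

m7 = false, m10 = false, m12 = false, m16 = true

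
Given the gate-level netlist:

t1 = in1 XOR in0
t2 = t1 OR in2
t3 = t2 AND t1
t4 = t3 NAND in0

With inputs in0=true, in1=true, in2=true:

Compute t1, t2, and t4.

t1 = false  t2 = true  t4 = true

t1 = in1 XOR in0 = true XOR true = false
t2 = t1 OR in2 = false OR true = true
t3 = t2 AND t1 = true AND false = false
t4 = t3 NAND in0 = false NAND true = true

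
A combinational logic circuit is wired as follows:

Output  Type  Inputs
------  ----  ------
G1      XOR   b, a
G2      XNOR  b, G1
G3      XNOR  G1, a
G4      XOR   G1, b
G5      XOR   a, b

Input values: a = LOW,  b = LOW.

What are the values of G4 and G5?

G4 = LOW  G5 = LOW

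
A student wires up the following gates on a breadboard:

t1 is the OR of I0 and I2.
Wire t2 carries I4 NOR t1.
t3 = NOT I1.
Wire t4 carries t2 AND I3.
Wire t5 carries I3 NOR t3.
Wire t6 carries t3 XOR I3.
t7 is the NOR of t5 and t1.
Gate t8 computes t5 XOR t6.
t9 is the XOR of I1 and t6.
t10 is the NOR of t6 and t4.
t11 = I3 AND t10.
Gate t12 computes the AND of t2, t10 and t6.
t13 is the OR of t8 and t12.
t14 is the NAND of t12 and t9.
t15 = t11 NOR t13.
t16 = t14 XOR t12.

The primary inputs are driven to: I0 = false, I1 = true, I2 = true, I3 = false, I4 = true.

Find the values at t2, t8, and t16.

t2 = false, t8 = true, t16 = true

t1 = I0 OR I2 = false OR true = true
t2 = I4 NOR t1 = true NOR true = false
t3 = NOT I1 = NOT true = false
t4 = t2 AND I3 = false AND false = false
t5 = I3 NOR t3 = false NOR false = true
t6 = t3 XOR I3 = false XOR false = false
t8 = t5 XOR t6 = true XOR false = true
t9 = I1 XOR t6 = true XOR false = true
t10 = t6 NOR t4 = false NOR false = true
t12 = t2 AND t10 AND t6 = false AND true AND false = false
t14 = t12 NAND t9 = false NAND true = true
t16 = t14 XOR t12 = true XOR false = true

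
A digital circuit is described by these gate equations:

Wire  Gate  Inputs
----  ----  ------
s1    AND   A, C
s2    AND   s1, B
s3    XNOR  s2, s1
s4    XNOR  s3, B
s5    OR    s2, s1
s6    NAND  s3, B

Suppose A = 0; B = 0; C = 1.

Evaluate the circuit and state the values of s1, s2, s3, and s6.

s1 = A AND C = 0 AND 1 = 0
s2 = s1 AND B = 0 AND 0 = 0
s3 = s2 XNOR s1 = 0 XNOR 0 = 1
s6 = s3 NAND B = 1 NAND 0 = 1

s1 = 0  s2 = 0  s3 = 1  s6 = 1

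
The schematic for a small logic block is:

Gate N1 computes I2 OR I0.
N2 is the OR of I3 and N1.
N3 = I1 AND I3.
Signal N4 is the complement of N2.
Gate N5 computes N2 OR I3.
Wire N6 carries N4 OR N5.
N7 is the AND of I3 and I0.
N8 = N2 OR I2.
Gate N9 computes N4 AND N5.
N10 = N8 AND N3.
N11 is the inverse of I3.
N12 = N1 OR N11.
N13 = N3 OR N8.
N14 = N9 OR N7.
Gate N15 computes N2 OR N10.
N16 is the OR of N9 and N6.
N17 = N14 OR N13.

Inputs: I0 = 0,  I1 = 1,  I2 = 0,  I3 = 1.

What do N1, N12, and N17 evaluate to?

N1 = I2 OR I0 = 0 OR 0 = 0
N2 = I3 OR N1 = 1 OR 0 = 1
N3 = I1 AND I3 = 1 AND 1 = 1
N4 = NOT N2 = NOT 1 = 0
N5 = N2 OR I3 = 1 OR 1 = 1
N7 = I3 AND I0 = 1 AND 0 = 0
N8 = N2 OR I2 = 1 OR 0 = 1
N9 = N4 AND N5 = 0 AND 1 = 0
N11 = NOT I3 = NOT 1 = 0
N12 = N1 OR N11 = 0 OR 0 = 0
N13 = N3 OR N8 = 1 OR 1 = 1
N14 = N9 OR N7 = 0 OR 0 = 0
N17 = N14 OR N13 = 0 OR 1 = 1

N1 = 0, N12 = 0, N17 = 1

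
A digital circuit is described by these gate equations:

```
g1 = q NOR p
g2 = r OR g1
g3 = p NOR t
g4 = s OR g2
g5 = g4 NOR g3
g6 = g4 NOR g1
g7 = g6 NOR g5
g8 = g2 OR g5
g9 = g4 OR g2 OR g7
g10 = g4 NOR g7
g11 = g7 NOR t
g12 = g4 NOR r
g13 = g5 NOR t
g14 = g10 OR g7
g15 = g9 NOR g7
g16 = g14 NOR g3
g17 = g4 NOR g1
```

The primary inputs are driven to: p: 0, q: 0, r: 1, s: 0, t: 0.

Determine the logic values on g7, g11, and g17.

g7 = 1, g11 = 0, g17 = 0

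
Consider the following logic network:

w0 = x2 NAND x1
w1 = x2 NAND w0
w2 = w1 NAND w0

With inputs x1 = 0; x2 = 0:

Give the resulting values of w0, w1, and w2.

w0 = 1, w1 = 1, w2 = 0

w0 = x2 NAND x1 = 0 NAND 0 = 1
w1 = x2 NAND w0 = 0 NAND 1 = 1
w2 = w1 NAND w0 = 1 NAND 1 = 0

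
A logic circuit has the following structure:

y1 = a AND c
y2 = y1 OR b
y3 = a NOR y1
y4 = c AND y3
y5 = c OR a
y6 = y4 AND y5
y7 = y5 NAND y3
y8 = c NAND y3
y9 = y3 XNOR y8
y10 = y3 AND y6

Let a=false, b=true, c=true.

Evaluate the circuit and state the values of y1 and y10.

y1 = a AND c = false AND true = false
y3 = a NOR y1 = false NOR false = true
y4 = c AND y3 = true AND true = true
y5 = c OR a = true OR false = true
y6 = y4 AND y5 = true AND true = true
y10 = y3 AND y6 = true AND true = true

y1 = false, y10 = true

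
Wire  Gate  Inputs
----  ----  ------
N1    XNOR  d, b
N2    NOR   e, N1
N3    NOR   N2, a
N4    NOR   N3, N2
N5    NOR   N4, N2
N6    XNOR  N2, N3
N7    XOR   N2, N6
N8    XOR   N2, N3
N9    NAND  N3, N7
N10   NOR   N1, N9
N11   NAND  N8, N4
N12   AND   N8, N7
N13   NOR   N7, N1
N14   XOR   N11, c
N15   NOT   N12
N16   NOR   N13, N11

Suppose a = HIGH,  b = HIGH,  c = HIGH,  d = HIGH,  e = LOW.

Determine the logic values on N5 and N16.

N5 = LOW, N16 = LOW

N1 = d XNOR b = HIGH XNOR HIGH = HIGH
N2 = e NOR N1 = LOW NOR HIGH = LOW
N3 = N2 NOR a = LOW NOR HIGH = LOW
N4 = N3 NOR N2 = LOW NOR LOW = HIGH
N5 = N4 NOR N2 = HIGH NOR LOW = LOW
N6 = N2 XNOR N3 = LOW XNOR LOW = HIGH
N7 = N2 XOR N6 = LOW XOR HIGH = HIGH
N8 = N2 XOR N3 = LOW XOR LOW = LOW
N11 = N8 NAND N4 = LOW NAND HIGH = HIGH
N13 = N7 NOR N1 = HIGH NOR HIGH = LOW
N16 = N13 NOR N11 = LOW NOR HIGH = LOW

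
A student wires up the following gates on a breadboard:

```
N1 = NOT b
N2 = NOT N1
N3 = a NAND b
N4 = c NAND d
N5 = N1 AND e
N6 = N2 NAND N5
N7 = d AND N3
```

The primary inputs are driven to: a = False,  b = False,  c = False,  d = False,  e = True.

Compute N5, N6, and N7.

N1 = NOT b = NOT False = True
N2 = NOT N1 = NOT True = False
N3 = a NAND b = False NAND False = True
N5 = N1 AND e = True AND True = True
N6 = N2 NAND N5 = False NAND True = True
N7 = d AND N3 = False AND True = False

N5 = True, N6 = True, N7 = False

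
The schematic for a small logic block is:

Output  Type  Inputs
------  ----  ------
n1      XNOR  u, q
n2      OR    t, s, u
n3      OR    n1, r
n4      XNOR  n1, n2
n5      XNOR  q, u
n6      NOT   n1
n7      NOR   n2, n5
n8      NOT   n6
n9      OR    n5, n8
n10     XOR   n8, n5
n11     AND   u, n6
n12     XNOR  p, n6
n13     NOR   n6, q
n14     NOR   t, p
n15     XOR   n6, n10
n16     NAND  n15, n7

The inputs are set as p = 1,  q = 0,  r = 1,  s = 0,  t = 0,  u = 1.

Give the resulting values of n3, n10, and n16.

n3 = 1; n10 = 0; n16 = 1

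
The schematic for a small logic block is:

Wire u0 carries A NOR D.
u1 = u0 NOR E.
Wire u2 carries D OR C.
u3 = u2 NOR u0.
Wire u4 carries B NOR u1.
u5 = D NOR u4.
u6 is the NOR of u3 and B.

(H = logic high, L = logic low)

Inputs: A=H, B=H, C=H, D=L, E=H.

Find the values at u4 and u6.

u0 = A NOR D = H NOR L = L
u1 = u0 NOR E = L NOR H = L
u2 = D OR C = L OR H = H
u3 = u2 NOR u0 = H NOR L = L
u4 = B NOR u1 = H NOR L = L
u6 = u3 NOR B = L NOR H = L

u4 = L, u6 = L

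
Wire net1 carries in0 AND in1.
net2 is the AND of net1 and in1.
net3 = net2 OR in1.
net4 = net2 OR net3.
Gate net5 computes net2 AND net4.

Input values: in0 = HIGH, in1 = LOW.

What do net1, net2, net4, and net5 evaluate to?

net1 = LOW; net2 = LOW; net4 = LOW; net5 = LOW

net1 = in0 AND in1 = HIGH AND LOW = LOW
net2 = net1 AND in1 = LOW AND LOW = LOW
net3 = net2 OR in1 = LOW OR LOW = LOW
net4 = net2 OR net3 = LOW OR LOW = LOW
net5 = net2 AND net4 = LOW AND LOW = LOW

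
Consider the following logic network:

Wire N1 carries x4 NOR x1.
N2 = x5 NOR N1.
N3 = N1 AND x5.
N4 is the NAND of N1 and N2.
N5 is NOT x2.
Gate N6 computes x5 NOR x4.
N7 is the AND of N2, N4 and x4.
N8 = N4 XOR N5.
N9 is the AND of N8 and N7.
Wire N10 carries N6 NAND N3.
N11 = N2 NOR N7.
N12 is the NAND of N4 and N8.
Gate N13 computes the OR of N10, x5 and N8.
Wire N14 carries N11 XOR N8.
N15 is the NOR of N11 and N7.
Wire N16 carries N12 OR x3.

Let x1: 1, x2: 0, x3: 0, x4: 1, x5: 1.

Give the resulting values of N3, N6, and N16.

N3 = 0  N6 = 0  N16 = 1

N1 = x4 NOR x1 = 1 NOR 1 = 0
N2 = x5 NOR N1 = 1 NOR 0 = 0
N3 = N1 AND x5 = 0 AND 1 = 0
N4 = N1 NAND N2 = 0 NAND 0 = 1
N5 = NOT x2 = NOT 0 = 1
N6 = x5 NOR x4 = 1 NOR 1 = 0
N8 = N4 XOR N5 = 1 XOR 1 = 0
N12 = N4 NAND N8 = 1 NAND 0 = 1
N16 = N12 OR x3 = 1 OR 0 = 1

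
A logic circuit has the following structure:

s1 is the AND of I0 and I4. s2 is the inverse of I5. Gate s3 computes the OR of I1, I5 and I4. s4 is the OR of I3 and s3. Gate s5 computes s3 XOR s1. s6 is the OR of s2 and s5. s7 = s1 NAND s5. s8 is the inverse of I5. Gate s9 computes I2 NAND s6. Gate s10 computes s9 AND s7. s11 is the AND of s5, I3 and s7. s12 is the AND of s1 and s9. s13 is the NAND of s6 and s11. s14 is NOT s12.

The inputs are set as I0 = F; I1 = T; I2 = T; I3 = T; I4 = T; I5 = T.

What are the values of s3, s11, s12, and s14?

s1 = I0 AND I4 = F AND T = F
s2 = NOT I5 = NOT T = F
s3 = I1 OR I5 OR I4 = T OR T OR T = T
s5 = s3 XOR s1 = T XOR F = T
s6 = s2 OR s5 = F OR T = T
s7 = s1 NAND s5 = F NAND T = T
s9 = I2 NAND s6 = T NAND T = F
s11 = s5 AND I3 AND s7 = T AND T AND T = T
s12 = s1 AND s9 = F AND F = F
s14 = NOT s12 = NOT F = T

s3 = T, s11 = T, s12 = F, s14 = T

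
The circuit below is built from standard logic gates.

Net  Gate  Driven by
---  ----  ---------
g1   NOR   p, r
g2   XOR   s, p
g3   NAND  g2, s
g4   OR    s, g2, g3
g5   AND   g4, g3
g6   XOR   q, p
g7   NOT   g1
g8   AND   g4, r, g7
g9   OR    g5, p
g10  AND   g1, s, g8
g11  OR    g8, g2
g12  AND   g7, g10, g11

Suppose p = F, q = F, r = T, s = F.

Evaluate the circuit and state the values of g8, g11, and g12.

g8 = T  g11 = T  g12 = F

g1 = p NOR r = F NOR T = F
g2 = s XOR p = F XOR F = F
g3 = g2 NAND s = F NAND F = T
g4 = s OR g2 OR g3 = F OR F OR T = T
g7 = NOT g1 = NOT F = T
g8 = g4 AND r AND g7 = T AND T AND T = T
g10 = g1 AND s AND g8 = F AND F AND T = F
g11 = g8 OR g2 = T OR F = T
g12 = g7 AND g10 AND g11 = T AND F AND T = F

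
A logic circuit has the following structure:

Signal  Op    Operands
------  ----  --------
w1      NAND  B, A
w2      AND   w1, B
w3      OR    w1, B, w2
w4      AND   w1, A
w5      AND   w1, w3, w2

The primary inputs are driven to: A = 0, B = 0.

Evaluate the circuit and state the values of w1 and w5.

w1 = 1, w5 = 0

w1 = B NAND A = 0 NAND 0 = 1
w2 = w1 AND B = 1 AND 0 = 0
w3 = w1 OR B OR w2 = 1 OR 0 OR 0 = 1
w5 = w1 AND w3 AND w2 = 1 AND 1 AND 0 = 0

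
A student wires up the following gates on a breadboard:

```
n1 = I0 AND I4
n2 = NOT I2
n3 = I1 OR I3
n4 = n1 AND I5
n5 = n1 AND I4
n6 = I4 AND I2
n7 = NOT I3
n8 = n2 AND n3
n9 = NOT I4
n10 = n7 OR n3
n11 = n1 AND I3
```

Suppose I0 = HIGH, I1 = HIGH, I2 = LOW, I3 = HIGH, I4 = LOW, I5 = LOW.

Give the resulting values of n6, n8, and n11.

n1 = I0 AND I4 = HIGH AND LOW = LOW
n2 = NOT I2 = NOT LOW = HIGH
n3 = I1 OR I3 = HIGH OR HIGH = HIGH
n6 = I4 AND I2 = LOW AND LOW = LOW
n8 = n2 AND n3 = HIGH AND HIGH = HIGH
n11 = n1 AND I3 = LOW AND HIGH = LOW

n6 = LOW; n8 = HIGH; n11 = LOW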